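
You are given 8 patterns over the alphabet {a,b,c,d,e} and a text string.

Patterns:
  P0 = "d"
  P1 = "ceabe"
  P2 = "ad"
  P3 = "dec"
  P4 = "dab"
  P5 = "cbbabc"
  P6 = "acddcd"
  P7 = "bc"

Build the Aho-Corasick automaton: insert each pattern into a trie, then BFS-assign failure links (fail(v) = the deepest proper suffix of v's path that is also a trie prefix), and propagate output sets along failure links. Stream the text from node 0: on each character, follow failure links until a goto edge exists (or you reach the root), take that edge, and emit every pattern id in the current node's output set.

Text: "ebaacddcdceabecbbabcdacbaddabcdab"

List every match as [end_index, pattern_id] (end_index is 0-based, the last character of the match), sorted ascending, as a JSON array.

Build automaton:
Trie nodes:
  0='ε' goto a→7 b→23 c→2 d→1
  1='d' goto a→11 e→9  ←P0
  2='c' goto b→13 e→3
  3='ce' goto a→4
  4='cea' goto b→5
  5='ceab' goto e→6
  6='ceabe' goto ·  ←P1
  7='a' goto c→18 d→8
  8='ad' goto ·  ←P2
  9='de' goto c→10
  10='dec' goto ·  ←P3
  11='da' goto b→12
  12='dab' goto ·  ←P4
  13='cb' goto b→14
  14='cbb' goto a→15
  15='cbba' goto b→16
  16='cbbab' goto c→17
  17='cbbabc' goto ·  ←P5
  18='ac' goto d→19
  19='acd' goto d→20
  20='acdd' goto c→21
  21='acddc' goto d→22
  22='acddcd' goto ·  ←P6
  23='b' goto c→24
  24='bc' goto ·  ←P7

BFS fail/out derivation:
  n1('d'): parent n0 fail=0; on 'd' 0 → fail=0;  out {0}∪∅={0}
  n2('c'): parent n0 fail=0; on 'c' 0 → fail=0;  out ∅∪∅=∅
  n7('a'): parent n0 fail=0; on 'a' 0 → fail=0;  out ∅∪∅=∅
  n23('b'): parent n0 fail=0; on 'b' 0 → fail=0;  out ∅∪∅=∅
  n3('ce'): parent n2 fail=0; on 'e' 0 → fail=0;  out ∅∪∅=∅
  n8('ad'): parent n7 fail=0; on 'd' 0 → fail=1;  out {2}∪{0}={0,2}
  n9('de'): parent n1 fail=0; on 'e' 0 → fail=0;  out ∅∪∅=∅
  n11('da'): parent n1 fail=0; on 'a' 0 → fail=7;  out ∅∪∅=∅
  n13('cb'): parent n2 fail=0; on 'b' 0 → fail=23;  out ∅∪∅=∅
  n18('ac'): parent n7 fail=0; on 'c' 0 → fail=2;  out ∅∪∅=∅
  n24('bc'): parent n23 fail=0; on 'c' 0 → fail=2;  out {7}∪∅={7}
  n4('cea'): parent n3 fail=0; on 'a' 0 → fail=7;  out ∅∪∅=∅
  n10('dec'): parent n9 fail=0; on 'c' 0 → fail=2;  out {3}∪∅={3}
  n12('dab'): parent n11 fail=7; on 'b' 7→0 → fail=23;  out {4}∪∅={4}
  n14('cbb'): parent n13 fail=23; on 'b' 23→0 → fail=23;  out ∅∪∅=∅
  n19('acd'): parent n18 fail=2; on 'd' 2→0 → fail=1;  out ∅∪{0}={0}
  n5('ceab'): parent n4 fail=7; on 'b' 7→0 → fail=23;  out ∅∪∅=∅
  n15('cbba'): parent n14 fail=23; on 'a' 23→0 → fail=7;  out ∅∪∅=∅
  n20('acdd'): parent n19 fail=1; on 'd' 1→0 → fail=1;  out ∅∪{0}={0}
  n6('ceabe'): parent n5 fail=23; on 'e' 23→0 → fail=0;  out {1}∪∅={1}
  n16('cbbab'): parent n15 fail=7; on 'b' 7→0 → fail=23;  out ∅∪∅=∅
  n21('acddc'): parent n20 fail=1; on 'c' 1→0 → fail=2;  out ∅∪∅=∅
  n17('cbbabc'): parent n16 fail=23; on 'c' 23 → fail=24;  out {5}∪{7}={5,7}
  n22('acddcd'): parent n21 fail=2; on 'd' 2→0 → fail=1;  out {6}∪{0}={0,6}

Run:
i=0 'e': node 0→0
i=1 'b': node 0→23
i=2 'a': node 23→7 (fail-walked)
i=3 'a': node 7→7 (fail-walked)
i=4 'c': node 7→18
i=5 'd': node 18→19  ** P0@[5:5]
i=6 'd': node 19→20  ** P0@[6:6]
i=7 'c': node 20→21
i=8 'd': node 21→22  ** P0@[8:8],P6@[3:8]
i=9 'c': node 22→2 (fail-walked)
i=10 'e': node 2→3
i=11 'a': node 3→4
i=12 'b': node 4→5
i=13 'e': node 5→6  ** P1@[9:13]
i=14 'c': node 6→2 (fail-walked)
i=15 'b': node 2→13
i=16 'b': node 13→14
i=17 'a': node 14→15
i=18 'b': node 15→16
i=19 'c': node 16→17  ** P5@[14:19],P7@[18:19]
i=20 'd': node 17→1 (fail-walked)  ** P0@[20:20]
i=21 'a': node 1→11
i=22 'c': node 11→18 (fail-walked)
i=23 'b': node 18→13 (fail-walked)
i=24 'a': node 13→7 (fail-walked)
i=25 'd': node 7→8  ** P0@[25:25],P2@[24:25]
i=26 'd': node 8→1 (fail-walked)  ** P0@[26:26]
i=27 'a': node 1→11
i=28 'b': node 11→12  ** P4@[26:28]
i=29 'c': node 12→24 (fail-walked)  ** P7@[28:29]
i=30 'd': node 24→1 (fail-walked)  ** P0@[30:30]
i=31 'a': node 1→11
i=32 'b': node 11→12  ** P4@[30:32]

Result: [[5,0],[6,0],[8,0],[8,6],[13,1],[19,5],[19,7],[20,0],[25,0],[25,2],[26,0],[28,4],[29,7],[30,0],[32,4]]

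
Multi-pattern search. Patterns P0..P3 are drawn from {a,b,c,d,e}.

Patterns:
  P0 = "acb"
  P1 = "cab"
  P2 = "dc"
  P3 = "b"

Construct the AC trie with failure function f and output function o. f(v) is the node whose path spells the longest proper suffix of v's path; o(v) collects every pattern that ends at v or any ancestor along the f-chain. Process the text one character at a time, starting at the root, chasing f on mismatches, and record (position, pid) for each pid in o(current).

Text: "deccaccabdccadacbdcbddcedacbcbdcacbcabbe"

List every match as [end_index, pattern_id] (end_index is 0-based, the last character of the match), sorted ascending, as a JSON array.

Construct AC machine:
Trie (insert patterns):
  n0 'ε': a→1 b→9 c→4 d→7
  n1 'a': c→2
  n2 'ac': b→3
  n3 'acb': ·  ←P0
  n4 'c': a→5
  n5 'ca': b→6
  n6 'cab': ·  ←P1
  n7 'd': c→8
  n8 'dc': ·  ←P2
  n9 'b': ·  ←P3

Failure links (BFS by depth):
  n1('a'): parent n0 fail=0; on 'a' 0 → fail=0;  out ∅∪∅=∅
  n4('c'): parent n0 fail=0; on 'c' 0 → fail=0;  out ∅∪∅=∅
  n7('d'): parent n0 fail=0; on 'd' 0 → fail=0;  out ∅∪∅=∅
  n9('b'): parent n0 fail=0; on 'b' 0 → fail=0;  out {3}∪∅={3}
  n2('ac'): parent n1 fail=0; on 'c' 0 → fail=4;  out ∅∪∅=∅
  n5('ca'): parent n4 fail=0; on 'a' 0 → fail=1;  out ∅∪∅=∅
  n8('dc'): parent n7 fail=0; on 'c' 0 → fail=4;  out {2}∪∅={2}
  n3('acb'): parent n2 fail=4; on 'b' 4→0 → fail=9;  out {0}∪{3}={0,3}
  n6('cab'): parent n5 fail=1; on 'b' 1→0 → fail=9;  out {1}∪{3}={1,3}

Scan:
pos 0 'd': at 7
pos 1 'e': at 0 ·f
pos 2 'c': at 4
pos 3 'c': at 4 ·f
pos 4 'a': at 5
pos 5 'c': at 2 ·f
pos 6 'c': at 4 ·f
pos 7 'a': at 5
pos 8 'b': at 6  ** P1@[6:8],P3@[8:8]
pos 9 'd': at 7 ·f
pos 10 'c': at 8  ** P2@[9:10]
pos 11 'c': at 4 ·f
pos 12 'a': at 5
pos 13 'd': at 7 ·f
pos 14 'a': at 1 ·f
pos 15 'c': at 2
pos 16 'b': at 3  ** P0@[14:16],P3@[16:16]
pos 17 'd': at 7 ·f
pos 18 'c': at 8  ** P2@[17:18]
pos 19 'b': at 9 ·f  ** P3@[19:19]
pos 20 'd': at 7 ·f
pos 21 'd': at 7 ·f
pos 22 'c': at 8  ** P2@[21:22]
pos 23 'e': at 0 ·f
pos 24 'd': at 7
pos 25 'a': at 1 ·f
pos 26 'c': at 2
pos 27 'b': at 3  ** P0@[25:27],P3@[27:27]
pos 28 'c': at 4 ·f
pos 29 'b': at 9 ·f  ** P3@[29:29]
pos 30 'd': at 7 ·f
pos 31 'c': at 8  ** P2@[30:31]
pos 32 'a': at 5 ·f
pos 33 'c': at 2 ·f
pos 34 'b': at 3  ** P0@[32:34],P3@[34:34]
pos 35 'c': at 4 ·f
pos 36 'a': at 5
pos 37 'b': at 6  ** P1@[35:37],P3@[37:37]
pos 38 'b': at 9 ·f  ** P3@[38:38]
pos 39 'e': at 0 ·f

Result: [[8,1],[8,3],[10,2],[16,0],[16,3],[18,2],[19,3],[22,2],[27,0],[27,3],[29,3],[31,2],[34,0],[34,3],[37,1],[37,3],[38,3]]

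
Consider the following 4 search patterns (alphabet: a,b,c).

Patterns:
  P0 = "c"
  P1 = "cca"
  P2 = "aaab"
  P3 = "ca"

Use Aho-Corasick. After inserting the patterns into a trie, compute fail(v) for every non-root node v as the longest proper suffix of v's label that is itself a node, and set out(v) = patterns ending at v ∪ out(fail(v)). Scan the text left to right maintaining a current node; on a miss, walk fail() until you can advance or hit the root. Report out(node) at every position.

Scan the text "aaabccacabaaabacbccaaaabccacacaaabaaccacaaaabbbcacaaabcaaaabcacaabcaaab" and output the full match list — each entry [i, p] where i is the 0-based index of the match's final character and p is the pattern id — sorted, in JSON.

Build automaton:
Trie nodes:
  n0 'ε': a→4 c→1
  n1 'c': a→8 c→2  ←P0
  n2 'cc': a→3
  n3 'cca': ·  ←P1
  n4 'a': a→5
  n5 'aa': a→6
  n6 'aaa': b→7
  n7 'aaab': ·  ←P2
  n8 'ca': ·  ←P3

BFS fail/out derivation:
  n1('c'): parent n0 fail=0; on 'c' 0 → fail=0;  out {0}∪∅={0}
  n4('a'): parent n0 fail=0; on 'a' 0 → fail=0;  out ∅∪∅=∅
  n2('cc'): parent n1 fail=0; on 'c' 0 → fail=1;  out ∅∪{0}={0}
  n5('aa'): parent n4 fail=0; on 'a' 0 → fail=4;  out ∅∪∅=∅
  n8('ca'): parent n1 fail=0; on 'a' 0 → fail=4;  out {3}∪∅={3}
  n3('cca'): parent n2 fail=1; on 'a' 1 → fail=8;  out {1}∪{3}={1,3}
  n6('aaa'): parent n5 fail=4; on 'a' 4 → fail=5;  out ∅∪∅=∅
  n7('aaab'): parent n6 fail=5; on 'b' 5→4→0 → fail=0;  out {2}∪∅={2}

Scan:
i=0 'a': node 0→4
i=1 'a': node 4→5
i=2 'a': node 5→6
i=3 'b': node 6→7  emit P2@[0:3]
i=4 'c': node 7→1 (fail-walked)  emit P0@[4:4]
i=5 'c': node 1→2  emit P0@[5:5]
i=6 'a': node 2→3  emit P1@[4:6],P3@[5:6]
i=7 'c': node 3→1 (fail-walked)  emit P0@[7:7]
i=8 'a': node 1→8  emit P3@[7:8]
i=9 'b': node 8→0 (fail-walked)
i=10 'a': node 0→4
i=11 'a': node 4→5
i=12 'a': node 5→6
i=13 'b': node 6→7  emit P2@[10:13]
i=14 'a': node 7→4 (fail-walked)
i=15 'c': node 4→1 (fail-walked)  emit P0@[15:15]
i=16 'b': node 1→0 (fail-walked)
i=17 'c': node 0→1  emit P0@[17:17]
i=18 'c': node 1→2  emit P0@[18:18]
i=19 'a': node 2→3  emit P1@[17:19],P3@[18:19]
i=20 'a': node 3→5 (fail-walked)
i=21 'a': node 5→6
i=22 'a': node 6→6 (fail-walked)
i=23 'b': node 6→7  emit P2@[20:23]
i=24 'c': node 7→1 (fail-walked)  emit P0@[24:24]
i=25 'c': node 1→2  emit P0@[25:25]
i=26 'a': node 2→3  emit P1@[24:26],P3@[25:26]
i=27 'c': node 3→1 (fail-walked)  emit P0@[27:27]
i=28 'a': node 1→8  emit P3@[27:28]
i=29 'c': node 8→1 (fail-walked)  emit P0@[29:29]
i=30 'a': node 1→8  emit P3@[29:30]
i=31 'a': node 8→5 (fail-walked)
i=32 'a': node 5→6
i=33 'b': node 6→7  emit P2@[30:33]
i=34 'a': node 7→4 (fail-walked)
i=35 'a': node 4→5
i=36 'c': node 5→1 (fail-walked)  emit P0@[36:36]
i=37 'c': node 1→2  emit P0@[37:37]
i=38 'a': node 2→3  emit P1@[36:38],P3@[37:38]
i=39 'c': node 3→1 (fail-walked)  emit P0@[39:39]
i=40 'a': node 1→8  emit P3@[39:40]
i=41 'a': node 8→5 (fail-walked)
i=42 'a': node 5→6
i=43 'a': node 6→6 (fail-walked)
i=44 'b': node 6→7  emit P2@[41:44]
i=45 'b': node 7→0 (fail-walked)
i=46 'b': node 0→0
i=47 'c': node 0→1  emit P0@[47:47]
i=48 'a': node 1→8  emit P3@[47:48]
i=49 'c': node 8→1 (fail-walked)  emit P0@[49:49]
i=50 'a': node 1→8  emit P3@[49:50]
i=51 'a': node 8→5 (fail-walked)
i=52 'a': node 5→6
i=53 'b': node 6→7  emit P2@[50:53]
i=54 'c': node 7→1 (fail-walked)  emit P0@[54:54]
i=55 'a': node 1→8  emit P3@[54:55]
i=56 'a': node 8→5 (fail-walked)
i=57 'a': node 5→6
i=58 'a': node 6→6 (fail-walked)
i=59 'b': node 6→7  emit P2@[56:59]
i=60 'c': node 7→1 (fail-walked)  emit P0@[60:60]
i=61 'a': node 1→8  emit P3@[60:61]
i=62 'c': node 8→1 (fail-walked)  emit P0@[62:62]
i=63 'a': node 1→8  emit P3@[62:63]
i=64 'a': node 8→5 (fail-walked)
i=65 'b': node 5→0 (fail-walked)
i=66 'c': node 0→1  emit P0@[66:66]
i=67 'a': node 1→8  emit P3@[66:67]
i=68 'a': node 8→5 (fail-walked)
i=69 'a': node 5→6
i=70 'b': node 6→7  emit P2@[67:70]

Result: [[3,2],[4,0],[5,0],[6,1],[6,3],[7,0],[8,3],[13,2],[15,0],[17,0],[18,0],[19,1],[19,3],[23,2],[24,0],[25,0],[26,1],[26,3],[27,0],[28,3],[29,0],[30,3],[33,2],[36,0],[37,0],[38,1],[38,3],[39,0],[40,3],[44,2],[47,0],[48,3],[49,0],[50,3],[53,2],[54,0],[55,3],[59,2],[60,0],[61,3],[62,0],[63,3],[66,0],[67,3],[70,2]]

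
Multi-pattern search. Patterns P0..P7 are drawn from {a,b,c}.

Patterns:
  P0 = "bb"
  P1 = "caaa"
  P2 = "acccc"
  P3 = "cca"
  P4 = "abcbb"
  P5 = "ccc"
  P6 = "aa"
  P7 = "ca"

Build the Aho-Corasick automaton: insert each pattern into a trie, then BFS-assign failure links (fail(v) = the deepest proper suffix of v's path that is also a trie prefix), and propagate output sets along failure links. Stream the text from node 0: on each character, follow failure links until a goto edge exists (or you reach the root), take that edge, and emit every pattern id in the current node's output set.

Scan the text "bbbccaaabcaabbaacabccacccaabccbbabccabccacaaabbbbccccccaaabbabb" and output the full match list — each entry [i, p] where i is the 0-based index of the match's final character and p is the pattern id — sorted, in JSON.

Build:
Trie nodes:
  n0 'ε': a→7 b→1 c→3
  n1 'b': b→2
  n2 'bb': ·  ←P0
  n3 'c': a→4 c→12
  n4 'ca': a→5  ←P7
  n5 'caa': a→6
  n6 'caaa': ·  ←P1
  n7 'a': a→19 b→14 c→8
  n8 'ac': c→9
  n9 'acc': c→10
  n10 'accc': c→11
  n11 'acccc': ·  ←P2
  n12 'cc': a→13 c→18
  n13 'cca': ·  ←P3
  n14 'ab': c→15
  n15 'abc': b→16
  n16 'abcb': b→17
  n17 'abcbb': ·  ←P4
  n18 'ccc': ·  ←P5
  n19 'aa': ·  ←P6

Failure links (BFS by depth):
  fail(1) 'b': from fail(0)=0 chase 'b': 0 ⇒ 0;  out=∅∪out(0)=∅
  fail(3) 'c': from fail(0)=0 chase 'c': 0 ⇒ 0;  out=∅∪out(0)=∅
  fail(7) 'a': from fail(0)=0 chase 'a': 0 ⇒ 0;  out=∅∪out(0)=∅
  fail(2) 'bb': from fail(1)=0 chase 'b': 0 ⇒ 1;  out={0}∪out(1)={0}
  fail(4) 'ca': from fail(3)=0 chase 'a': 0 ⇒ 7;  out={7}∪out(7)={7}
  fail(8) 'ac': from fail(7)=0 chase 'c': 0 ⇒ 3;  out=∅∪out(3)=∅
  fail(12) 'cc': from fail(3)=0 chase 'c': 0 ⇒ 3;  out=∅∪out(3)=∅
  fail(14) 'ab': from fail(7)=0 chase 'b': 0 ⇒ 1;  out=∅∪out(1)=∅
  fail(19) 'aa': from fail(7)=0 chase 'a': 0 ⇒ 7;  out={6}∪out(7)={6}
  fail(5) 'caa': from fail(4)=7 chase 'a': 7 ⇒ 19;  out=∅∪out(19)={6}
  fail(9) 'acc': from fail(8)=3 chase 'c': 3 ⇒ 12;  out=∅∪out(12)=∅
  fail(13) 'cca': from fail(12)=3 chase 'a': 3 ⇒ 4;  out={3}∪out(4)={3,7}
  fail(15) 'abc': from fail(14)=1 chase 'c': 1→0 ⇒ 3;  out=∅∪out(3)=∅
  fail(18) 'ccc': from fail(12)=3 chase 'c': 3 ⇒ 12;  out={5}∪out(12)={5}
  fail(6) 'caaa': from fail(5)=19 chase 'a': 19→7 ⇒ 19;  out={1}∪out(19)={1,6}
  fail(10) 'accc': from fail(9)=12 chase 'c': 12 ⇒ 18;  out=∅∪out(18)={5}
  fail(16) 'abcb': from fail(15)=3 chase 'b': 3→0 ⇒ 1;  out=∅∪out(1)=∅
  fail(11) 'acccc': from fail(10)=18 chase 'c': 18→12 ⇒ 18;  out={2}∪out(18)={2,5}
  fail(17) 'abcbb': from fail(16)=1 chase 'b': 1 ⇒ 2;  out={4}∪out(2)={0,4}

Text stream:
pos 0 'b': at 1
pos 1 'b': at 2  emit P0@[0:1]
pos 2 'b': at 2 (fail-walked)  emit P0@[1:2]
pos 3 'c': at 3 (fail-walked)
pos 4 'c': at 12
pos 5 'a': at 13  emit P3@[3:5],P7@[4:5]
pos 6 'a': at 5 (fail-walked)  emit P6@[5:6]
pos 7 'a': at 6  emit P1@[4:7],P6@[6:7]
pos 8 'b': at 14 (fail-walked)
pos 9 'c': at 15
pos 10 'a': at 4 (fail-walked)  emit P7@[9:10]
pos 11 'a': at 5  emit P6@[10:11]
pos 12 'b': at 14 (fail-walked)
pos 13 'b': at 2 (fail-walked)  emit P0@[12:13]
pos 14 'a': at 7 (fail-walked)
pos 15 'a': at 19  emit P6@[14:15]
pos 16 'c': at 8 (fail-walked)
pos 17 'a': at 4 (fail-walked)  emit P7@[16:17]
pos 18 'b': at 14 (fail-walked)
pos 19 'c': at 15
pos 20 'c': at 12 (fail-walked)
pos 21 'a': at 13  emit P3@[19:21],P7@[20:21]
pos 22 'c': at 8 (fail-walked)
pos 23 'c': at 9
pos 24 'c': at 10  emit P5@[22:24]
pos 25 'a': at 13 (fail-walked)  emit P3@[23:25],P7@[24:25]
pos 26 'a': at 5 (fail-walked)  emit P6@[25:26]
pos 27 'b': at 14 (fail-walked)
pos 28 'c': at 15
pos 29 'c': at 12 (fail-walked)
pos 30 'b': at 1 (fail-walked)
pos 31 'b': at 2  emit P0@[30:31]
pos 32 'a': at 7 (fail-walked)
pos 33 'b': at 14
pos 34 'c': at 15
pos 35 'c': at 12 (fail-walked)
pos 36 'a': at 13  emit P3@[34:36],P7@[35:36]
pos 37 'b': at 14 (fail-walked)
pos 38 'c': at 15
pos 39 'c': at 12 (fail-walked)
pos 40 'a': at 13  emit P3@[38:40],P7@[39:40]
pos 41 'c': at 8 (fail-walked)
pos 42 'a': at 4 (fail-walked)  emit P7@[41:42]
pos 43 'a': at 5  emit P6@[42:43]
pos 44 'a': at 6  emit P1@[41:44],P6@[43:44]
pos 45 'b': at 14 (fail-walked)
pos 46 'b': at 2 (fail-walked)  emit P0@[45:46]
pos 47 'b': at 2 (fail-walked)  emit P0@[46:47]
pos 48 'b': at 2 (fail-walked)  emit P0@[47:48]
pos 49 'c': at 3 (fail-walked)
pos 50 'c': at 12
pos 51 'c': at 18  emit P5@[49:51]
pos 52 'c': at 18 (fail-walked)  emit P5@[50:52]
pos 53 'c': at 18 (fail-walked)  emit P5@[51:53]
pos 54 'c': at 18 (fail-walked)  emit P5@[52:54]
pos 55 'a': at 13 (fail-walked)  emit P3@[53:55],P7@[54:55]
pos 56 'a': at 5 (fail-walked)  emit P6@[55:56]
pos 57 'a': at 6  emit P1@[54:57],P6@[56:57]
pos 58 'b': at 14 (fail-walked)
pos 59 'b': at 2 (fail-walked)  emit P0@[58:59]
pos 60 'a': at 7 (fail-walked)
pos 61 'b': at 14
pos 62 'b': at 2 (fail-walked)  emit P0@[61:62]

Result: [[1,0],[2,0],[5,3],[5,7],[6,6],[7,1],[7,6],[10,7],[11,6],[13,0],[15,6],[17,7],[21,3],[21,7],[24,5],[25,3],[25,7],[26,6],[31,0],[36,3],[36,7],[40,3],[40,7],[42,7],[43,6],[44,1],[44,6],[46,0],[47,0],[48,0],[51,5],[52,5],[53,5],[54,5],[55,3],[55,7],[56,6],[57,1],[57,6],[59,0],[62,0]]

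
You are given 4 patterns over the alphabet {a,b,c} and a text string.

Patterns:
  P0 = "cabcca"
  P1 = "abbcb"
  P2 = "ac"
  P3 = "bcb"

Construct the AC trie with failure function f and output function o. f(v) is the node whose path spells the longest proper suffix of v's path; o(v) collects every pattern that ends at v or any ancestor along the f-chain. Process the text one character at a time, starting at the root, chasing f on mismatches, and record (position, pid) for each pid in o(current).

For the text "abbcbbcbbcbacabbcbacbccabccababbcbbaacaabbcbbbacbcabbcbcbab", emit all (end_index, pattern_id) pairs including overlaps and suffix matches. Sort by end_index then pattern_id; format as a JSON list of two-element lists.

Build:
Trie (insert patterns):
  n0 'ε': a→7 b→13 c→1
  n1 'c': a→2
  n2 'ca': b→3
  n3 'cab': c→4
  n4 'cabc': c→5
  n5 'cabcc': a→6
  n6 'cabcca': ·  [P0 ends]
  n7 'a': b→8 c→12
  n8 'ab': b→9
  n9 'abb': c→10
  n10 'abbc': b→11
  n11 'abbcb': ·  [P1 ends]
  n12 'ac': ·  [P2 ends]
  n13 'b': c→14
  n14 'bc': b→15
  n15 'bcb': ·  [P3 ends]

BFS fail/out derivation:
  fail(1) 'c': from fail(0)=0 chase 'c': 0 ⇒ 0;  out=∅∪out(0)=∅
  fail(7) 'a': from fail(0)=0 chase 'a': 0 ⇒ 0;  out=∅∪out(0)=∅
  fail(13) 'b': from fail(0)=0 chase 'b': 0 ⇒ 0;  out=∅∪out(0)=∅
  fail(2) 'ca': from fail(1)=0 chase 'a': 0 ⇒ 7;  out=∅∪out(7)=∅
  fail(8) 'ab': from fail(7)=0 chase 'b': 0 ⇒ 13;  out=∅∪out(13)=∅
  fail(12) 'ac': from fail(7)=0 chase 'c': 0 ⇒ 1;  out={2}∪out(1)={2}
  fail(14) 'bc': from fail(13)=0 chase 'c': 0 ⇒ 1;  out=∅∪out(1)=∅
  fail(3) 'cab': from fail(2)=7 chase 'b': 7 ⇒ 8;  out=∅∪out(8)=∅
  fail(9) 'abb': from fail(8)=13 chase 'b': 13→0 ⇒ 13;  out=∅∪out(13)=∅
  fail(15) 'bcb': from fail(14)=1 chase 'b': 1→0 ⇒ 13;  out={3}∪out(13)={3}
  fail(4) 'cabc': from fail(3)=8 chase 'c': 8→13 ⇒ 14;  out=∅∪out(14)=∅
  fail(10) 'abbc': from fail(9)=13 chase 'c': 13 ⇒ 14;  out=∅∪out(14)=∅
  fail(5) 'cabcc': from fail(4)=14 chase 'c': 14→1→0 ⇒ 1;  out=∅∪out(1)=∅
  fail(11) 'abbcb': from fail(10)=14 chase 'b': 14 ⇒ 15;  out={1}∪out(15)={1,3}
  fail(6) 'cabcca': from fail(5)=1 chase 'a': 1 ⇒ 2;  out={0}∪out(2)={0}

Text stream:
i=0 'a': node 0→7
i=1 'b': node 7→8
i=2 'b': node 8→9
i=3 'c': node 9→10
i=4 'b': node 10→11  → match P1@[0:4],P3@[2:4]
i=5 'b': node 11→13 (fail-walked)
i=6 'c': node 13→14
i=7 'b': node 14→15  → match P3@[5:7]
i=8 'b': node 15→13 (fail-walked)
i=9 'c': node 13→14
i=10 'b': node 14→15  → match P3@[8:10]
i=11 'a': node 15→7 (fail-walked)
i=12 'c': node 7→12  → match P2@[11:12]
i=13 'a': node 12→2 (fail-walked)
i=14 'b': node 2→3
i=15 'b': node 3→9 (fail-walked)
i=16 'c': node 9→10
i=17 'b': node 10→11  → match P1@[13:17],P3@[15:17]
i=18 'a': node 11→7 (fail-walked)
i=19 'c': node 7→12  → match P2@[18:19]
i=20 'b': node 12→13 (fail-walked)
i=21 'c': node 13→14
i=22 'c': node 14→1 (fail-walked)
i=23 'a': node 1→2
i=24 'b': node 2→3
i=25 'c': node 3→4
i=26 'c': node 4→5
i=27 'a': node 5→6  → match P0@[22:27]
i=28 'b': node 6→3 (fail-walked)
i=29 'a': node 3→7 (fail-walked)
i=30 'b': node 7→8
i=31 'b': node 8→9
i=32 'c': node 9→10
i=33 'b': node 10→11  → match P1@[29:33],P3@[31:33]
i=34 'b': node 11→13 (fail-walked)
i=35 'a': node 13→7 (fail-walked)
i=36 'a': node 7→7 (fail-walked)
i=37 'c': node 7→12  → match P2@[36:37]
i=38 'a': node 12→2 (fail-walked)
i=39 'a': node 2→7 (fail-walked)
i=40 'b': node 7→8
i=41 'b': node 8→9
i=42 'c': node 9→10
i=43 'b': node 10→11  → match P1@[39:43],P3@[41:43]
i=44 'b': node 11→13 (fail-walked)
i=45 'b': node 13→13 (fail-walked)
i=46 'a': node 13→7 (fail-walked)
i=47 'c': node 7→12  → match P2@[46:47]
i=48 'b': node 12→13 (fail-walked)
i=49 'c': node 13→14
i=50 'a': node 14→2 (fail-walked)
i=51 'b': node 2→3
i=52 'b': node 3→9 (fail-walked)
i=53 'c': node 9→10
i=54 'b': node 10→11  → match P1@[50:54],P3@[52:54]
i=55 'c': node 11→14 (fail-walked)
i=56 'b': node 14→15  → match P3@[54:56]
i=57 'a': node 15→7 (fail-walked)
i=58 'b': node 7→8

Matches: [[4,1],[4,3],[7,3],[10,3],[12,2],[17,1],[17,3],[19,2],[27,0],[33,1],[33,3],[37,2],[43,1],[43,3],[47,2],[54,1],[54,3],[56,3]]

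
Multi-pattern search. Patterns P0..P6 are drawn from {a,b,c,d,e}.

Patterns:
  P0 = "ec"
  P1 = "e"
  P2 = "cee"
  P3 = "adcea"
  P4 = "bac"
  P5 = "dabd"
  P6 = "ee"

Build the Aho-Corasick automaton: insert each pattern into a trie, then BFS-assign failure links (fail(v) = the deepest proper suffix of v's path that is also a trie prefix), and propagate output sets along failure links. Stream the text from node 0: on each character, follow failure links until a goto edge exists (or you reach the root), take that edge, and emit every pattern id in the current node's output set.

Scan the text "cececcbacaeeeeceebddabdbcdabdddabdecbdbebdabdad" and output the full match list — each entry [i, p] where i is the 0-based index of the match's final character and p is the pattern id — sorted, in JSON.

Construct AC machine:
Trie (insert patterns):
  n0 'ε': a→6 b→11 c→3 d→14 e→1
  n1 'e': c→2 e→18  [P1 ends]
  n2 'ec': ·  [P0 ends]
  n3 'c': e→4
  n4 'ce': e→5
  n5 'cee': ·  [P2 ends]
  n6 'a': d→7
  n7 'ad': c→8
  n8 'adc': e→9
  n9 'adce': a→10
  n10 'adcea': ·  [P3 ends]
  n11 'b': a→12
  n12 'ba': c→13
  n13 'bac': ·  [P4 ends]
  n14 'd': a→15
  n15 'da': b→16
  n16 'dab': d→17
  n17 'dabd': ·  [P5 ends]
  n18 'ee': ·  [P6 ends]

Failure links (BFS by depth):
  n1('e'): parent n0 fail=0; on 'e' 0 → fail=0;  out {1}∪∅={1}
  n3('c'): parent n0 fail=0; on 'c' 0 → fail=0;  out ∅∪∅=∅
  n6('a'): parent n0 fail=0; on 'a' 0 → fail=0;  out ∅∪∅=∅
  n11('b'): parent n0 fail=0; on 'b' 0 → fail=0;  out ∅∪∅=∅
  n14('d'): parent n0 fail=0; on 'd' 0 → fail=0;  out ∅∪∅=∅
  n2('ec'): parent n1 fail=0; on 'c' 0 → fail=3;  out {0}∪∅={0}
  n4('ce'): parent n3 fail=0; on 'e' 0 → fail=1;  out ∅∪{1}={1}
  n7('ad'): parent n6 fail=0; on 'd' 0 → fail=14;  out ∅∪∅=∅
  n12('ba'): parent n11 fail=0; on 'a' 0 → fail=6;  out ∅∪∅=∅
  n15('da'): parent n14 fail=0; on 'a' 0 → fail=6;  out ∅∪∅=∅
  n18('ee'): parent n1 fail=0; on 'e' 0 → fail=1;  out {6}∪{1}={1,6}
  n5('cee'): parent n4 fail=1; on 'e' 1 → fail=18;  out {2}∪{1,6}={1,2,6}
  n8('adc'): parent n7 fail=14; on 'c' 14→0 → fail=3;  out ∅∪∅=∅
  n13('bac'): parent n12 fail=6; on 'c' 6→0 → fail=3;  out {4}∪∅={4}
  n16('dab'): parent n15 fail=6; on 'b' 6→0 → fail=11;  out ∅∪∅=∅
  n9('adce'): parent n8 fail=3; on 'e' 3 → fail=4;  out ∅∪{1}={1}
  n17('dabd'): parent n16 fail=11; on 'd' 11→0 → fail=14;  out {5}∪∅={5}
  n10('adcea'): parent n9 fail=4; on 'a' 4→1→0 → fail=6;  out {3}∪∅={3}

Text stream:
pos 0 'c': at 3
pos 1 'e': at 4  → match P1@[1:1]
pos 2 'c': at 2 (fail-walked)  → match P0@[1:2]
pos 3 'e': at 4 (fail-walked)  → match P1@[3:3]
pos 4 'c': at 2 (fail-walked)  → match P0@[3:4]
pos 5 'c': at 3 (fail-walked)
pos 6 'b': at 11 (fail-walked)
pos 7 'a': at 12
pos 8 'c': at 13  → match P4@[6:8]
pos 9 'a': at 6 (fail-walked)
pos 10 'e': at 1 (fail-walked)  → match P1@[10:10]
pos 11 'e': at 18  → match P1@[11:11],P6@[10:11]
pos 12 'e': at 18 (fail-walked)  → match P1@[12:12],P6@[11:12]
pos 13 'e': at 18 (fail-walked)  → match P1@[13:13],P6@[12:13]
pos 14 'c': at 2 (fail-walked)  → match P0@[13:14]
pos 15 'e': at 4 (fail-walked)  → match P1@[15:15]
pos 16 'e': at 5  → match P1@[16:16],P2@[14:16],P6@[15:16]
pos 17 'b': at 11 (fail-walked)
pos 18 'd': at 14 (fail-walked)
pos 19 'd': at 14 (fail-walked)
pos 20 'a': at 15
pos 21 'b': at 16
pos 22 'd': at 17  → match P5@[19:22]
pos 23 'b': at 11 (fail-walked)
pos 24 'c': at 3 (fail-walked)
pos 25 'd': at 14 (fail-walked)
pos 26 'a': at 15
pos 27 'b': at 16
pos 28 'd': at 17  → match P5@[25:28]
pos 29 'd': at 14 (fail-walked)
pos 30 'd': at 14 (fail-walked)
pos 31 'a': at 15
pos 32 'b': at 16
pos 33 'd': at 17  → match P5@[30:33]
pos 34 'e': at 1 (fail-walked)  → match P1@[34:34]
pos 35 'c': at 2  → match P0@[34:35]
pos 36 'b': at 11 (fail-walked)
pos 37 'd': at 14 (fail-walked)
pos 38 'b': at 11 (fail-walked)
pos 39 'e': at 1 (fail-walked)  → match P1@[39:39]
pos 40 'b': at 11 (fail-walked)
pos 41 'd': at 14 (fail-walked)
pos 42 'a': at 15
pos 43 'b': at 16
pos 44 'd': at 17  → match P5@[41:44]
pos 45 'a': at 15 (fail-walked)
pos 46 'd': at 7 (fail-walked)

Result: [[1,1],[2,0],[3,1],[4,0],[8,4],[10,1],[11,1],[11,6],[12,1],[12,6],[13,1],[13,6],[14,0],[15,1],[16,1],[16,2],[16,6],[22,5],[28,5],[33,5],[34,1],[35,0],[39,1],[44,5]]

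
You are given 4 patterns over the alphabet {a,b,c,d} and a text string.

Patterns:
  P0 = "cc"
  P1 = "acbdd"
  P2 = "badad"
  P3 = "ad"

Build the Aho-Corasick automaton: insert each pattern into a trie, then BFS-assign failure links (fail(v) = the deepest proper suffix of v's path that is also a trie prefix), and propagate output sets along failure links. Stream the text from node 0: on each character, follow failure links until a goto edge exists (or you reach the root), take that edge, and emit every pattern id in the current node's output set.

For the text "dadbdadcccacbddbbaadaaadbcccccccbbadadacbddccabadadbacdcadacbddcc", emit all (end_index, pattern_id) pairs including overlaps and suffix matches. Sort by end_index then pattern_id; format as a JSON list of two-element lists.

Construct AC machine:
Trie (insert patterns):
  n0 'ε': a→3 b→8 c→1
  n1 'c': c→2
  n2 'cc': ·  ←P0
  n3 'a': c→4 d→13
  n4 'ac': b→5
  n5 'acb': d→6
  n6 'acbd': d→7
  n7 'acbdd': ·  ←P1
  n8 'b': a→9
  n9 'ba': d→10
  n10 'bad': a→11
  n11 'bada': d→12
  n12 'badad': ·  ←P2
  n13 'ad': ·  ←P3

Failure links (BFS by depth):
  fail(1) 'c': from fail(0)=0 chase 'c': 0 ⇒ 0;  out=∅∪out(0)=∅
  fail(3) 'a': from fail(0)=0 chase 'a': 0 ⇒ 0;  out=∅∪out(0)=∅
  fail(8) 'b': from fail(0)=0 chase 'b': 0 ⇒ 0;  out=∅∪out(0)=∅
  fail(2) 'cc': from fail(1)=0 chase 'c': 0 ⇒ 1;  out={0}∪out(1)={0}
  fail(4) 'ac': from fail(3)=0 chase 'c': 0 ⇒ 1;  out=∅∪out(1)=∅
  fail(9) 'ba': from fail(8)=0 chase 'a': 0 ⇒ 3;  out=∅∪out(3)=∅
  fail(13) 'ad': from fail(3)=0 chase 'd': 0 ⇒ 0;  out={3}∪out(0)={3}
  fail(5) 'acb': from fail(4)=1 chase 'b': 1→0 ⇒ 8;  out=∅∪out(8)=∅
  fail(10) 'bad': from fail(9)=3 chase 'd': 3 ⇒ 13;  out=∅∪out(13)={3}
  fail(6) 'acbd': from fail(5)=8 chase 'd': 8→0 ⇒ 0;  out=∅∪out(0)=∅
  fail(11) 'bada': from fail(10)=13 chase 'a': 13→0 ⇒ 3;  out=∅∪out(3)=∅
  fail(7) 'acbdd': from fail(6)=0 chase 'd': 0 ⇒ 0;  out={1}∪out(0)={1}
  fail(12) 'badad': from fail(11)=3 chase 'd': 3 ⇒ 13;  out={2}∪out(13)={2,3}

Scan:
i=0 'd': node 0→0
i=1 'a': node 0→3
i=2 'd': node 3→13  ** P3@[1:2]
i=3 'b': node 13→8 ·f
i=4 'd': node 8→0 ·f
i=5 'a': node 0→3
i=6 'd': node 3→13  ** P3@[5:6]
i=7 'c': node 13→1 ·f
i=8 'c': node 1→2  ** P0@[7:8]
i=9 'c': node 2→2 ·f  ** P0@[8:9]
i=10 'a': node 2→3 ·f
i=11 'c': node 3→4
i=12 'b': node 4→5
i=13 'd': node 5→6
i=14 'd': node 6→7  ** P1@[10:14]
i=15 'b': node 7→8 ·f
i=16 'b': node 8→8 ·f
i=17 'a': node 8→9
i=18 'a': node 9→3 ·f
i=19 'd': node 3→13  ** P3@[18:19]
i=20 'a': node 13→3 ·f
i=21 'a': node 3→3 ·f
i=22 'a': node 3→3 ·f
i=23 'd': node 3→13  ** P3@[22:23]
i=24 'b': node 13→8 ·f
i=25 'c': node 8→1 ·f
i=26 'c': node 1→2  ** P0@[25:26]
i=27 'c': node 2→2 ·f  ** P0@[26:27]
i=28 'c': node 2→2 ·f  ** P0@[27:28]
i=29 'c': node 2→2 ·f  ** P0@[28:29]
i=30 'c': node 2→2 ·f  ** P0@[29:30]
i=31 'c': node 2→2 ·f  ** P0@[30:31]
i=32 'b': node 2→8 ·f
i=33 'b': node 8→8 ·f
i=34 'a': node 8→9
i=35 'd': node 9→10  ** P3@[34:35]
i=36 'a': node 10→11
i=37 'd': node 11→12  ** P2@[33:37],P3@[36:37]
i=38 'a': node 12→3 ·f
i=39 'c': node 3→4
i=40 'b': node 4→5
i=41 'd': node 5→6
i=42 'd': node 6→7  ** P1@[38:42]
i=43 'c': node 7→1 ·f
i=44 'c': node 1→2  ** P0@[43:44]
i=45 'a': node 2→3 ·f
i=46 'b': node 3→8 ·f
i=47 'a': node 8→9
i=48 'd': node 9→10  ** P3@[47:48]
i=49 'a': node 10→11
i=50 'd': node 11→12  ** P2@[46:50],P3@[49:50]
i=51 'b': node 12→8 ·f
i=52 'a': node 8→9
i=53 'c': node 9→4 ·f
i=54 'd': node 4→0 ·f
i=55 'c': node 0→1
i=56 'a': node 1→3 ·f
i=57 'd': node 3→13  ** P3@[56:57]
i=58 'a': node 13→3 ·f
i=59 'c': node 3→4
i=60 'b': node 4→5
i=61 'd': node 5→6
i=62 'd': node 6→7  ** P1@[58:62]
i=63 'c': node 7→1 ·f
i=64 'c': node 1→2  ** P0@[63:64]

Result: [[2,3],[6,3],[8,0],[9,0],[14,1],[19,3],[23,3],[26,0],[27,0],[28,0],[29,0],[30,0],[31,0],[35,3],[37,2],[37,3],[42,1],[44,0],[48,3],[50,2],[50,3],[57,3],[62,1],[64,0]]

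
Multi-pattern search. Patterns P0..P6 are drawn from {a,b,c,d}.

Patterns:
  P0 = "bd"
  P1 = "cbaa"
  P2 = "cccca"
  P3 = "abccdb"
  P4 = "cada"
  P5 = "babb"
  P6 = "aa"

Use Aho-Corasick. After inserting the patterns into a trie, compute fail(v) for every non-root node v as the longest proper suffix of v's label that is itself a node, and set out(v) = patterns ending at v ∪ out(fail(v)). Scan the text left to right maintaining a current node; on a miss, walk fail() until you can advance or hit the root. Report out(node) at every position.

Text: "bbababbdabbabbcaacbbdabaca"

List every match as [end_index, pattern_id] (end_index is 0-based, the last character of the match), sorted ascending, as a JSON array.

Construct AC machine:
Trie nodes:
  n0 'ε': a→11 b→1 c→3
  n1 'b': a→20 d→2
  n2 'bd': ·  ←P0
  n3 'c': a→17 b→4 c→7
  n4 'cb': a→5
  n5 'cba': a→6
  n6 'cbaa': ·  ←P1
  n7 'cc': c→8
  n8 'ccc': c→9
  n9 'cccc': a→10
  n10 'cccca': ·  ←P2
  n11 'a': a→23 b→12
  n12 'ab': c→13
  n13 'abc': c→14
  n14 'abcc': d→15
  n15 'abccd': b→16
  n16 'abccdb': ·  ←P3
  n17 'ca': d→18
  n18 'cad': a→19
  n19 'cada': ·  ←P4
  n20 'ba': b→21
  n21 'bab': b→22
  n22 'babb': ·  ←P5
  n23 'aa': ·  ←P6

BFS fail/out derivation:
  fail(1) 'b': from fail(0)=0 chase 'b': 0 ⇒ 0;  out=∅∪out(0)=∅
  fail(3) 'c': from fail(0)=0 chase 'c': 0 ⇒ 0;  out=∅∪out(0)=∅
  fail(11) 'a': from fail(0)=0 chase 'a': 0 ⇒ 0;  out=∅∪out(0)=∅
  fail(2) 'bd': from fail(1)=0 chase 'd': 0 ⇒ 0;  out={0}∪out(0)={0}
  fail(4) 'cb': from fail(3)=0 chase 'b': 0 ⇒ 1;  out=∅∪out(1)=∅
  fail(7) 'cc': from fail(3)=0 chase 'c': 0 ⇒ 3;  out=∅∪out(3)=∅
  fail(12) 'ab': from fail(11)=0 chase 'b': 0 ⇒ 1;  out=∅∪out(1)=∅
  fail(17) 'ca': from fail(3)=0 chase 'a': 0 ⇒ 11;  out=∅∪out(11)=∅
  fail(20) 'ba': from fail(1)=0 chase 'a': 0 ⇒ 11;  out=∅∪out(11)=∅
  fail(23) 'aa': from fail(11)=0 chase 'a': 0 ⇒ 11;  out={6}∪out(11)={6}
  fail(5) 'cba': from fail(4)=1 chase 'a': 1 ⇒ 20;  out=∅∪out(20)=∅
  fail(8) 'ccc': from fail(7)=3 chase 'c': 3 ⇒ 7;  out=∅∪out(7)=∅
  fail(13) 'abc': from fail(12)=1 chase 'c': 1→0 ⇒ 3;  out=∅∪out(3)=∅
  fail(18) 'cad': from fail(17)=11 chase 'd': 11→0 ⇒ 0;  out=∅∪out(0)=∅
  fail(21) 'bab': from fail(20)=11 chase 'b': 11 ⇒ 12;  out=∅∪out(12)=∅
  fail(6) 'cbaa': from fail(5)=20 chase 'a': 20→11 ⇒ 23;  out={1}∪out(23)={1,6}
  fail(9) 'cccc': from fail(8)=7 chase 'c': 7 ⇒ 8;  out=∅∪out(8)=∅
  fail(14) 'abcc': from fail(13)=3 chase 'c': 3 ⇒ 7;  out=∅∪out(7)=∅
  fail(19) 'cada': from fail(18)=0 chase 'a': 0 ⇒ 11;  out={4}∪out(11)={4}
  fail(22) 'babb': from fail(21)=12 chase 'b': 12→1→0 ⇒ 1;  out={5}∪out(1)={5}
  fail(10) 'cccca': from fail(9)=8 chase 'a': 8→7→3 ⇒ 17;  out={2}∪out(17)={2}
  fail(15) 'abccd': from fail(14)=7 chase 'd': 7→3→0 ⇒ 0;  out=∅∪out(0)=∅
  fail(16) 'abccdb': from fail(15)=0 chase 'b': 0 ⇒ 1;  out={3}∪out(1)={3}

Text stream:
i=0 'b': node 0→1
i=1 'b': node 1→1 (fail-walked)
i=2 'a': node 1→20
i=3 'b': node 20→21
i=4 'a': node 21→20 (fail-walked)
i=5 'b': node 20→21
i=6 'b': node 21→22  ** P5@[3:6]
i=7 'd': node 22→2 (fail-walked)  ** P0@[6:7]
i=8 'a': node 2→11 (fail-walked)
i=9 'b': node 11→12
i=10 'b': node 12→1 (fail-walked)
i=11 'a': node 1→20
i=12 'b': node 20→21
i=13 'b': node 21→22  ** P5@[10:13]
i=14 'c': node 22→3 (fail-walked)
i=15 'a': node 3→17
i=16 'a': node 17→23 (fail-walked)  ** P6@[15:16]
i=17 'c': node 23→3 (fail-walked)
i=18 'b': node 3→4
i=19 'b': node 4→1 (fail-walked)
i=20 'd': node 1→2  ** P0@[19:20]
i=21 'a': node 2→11 (fail-walked)
i=22 'b': node 11→12
i=23 'a': node 12→20 (fail-walked)
i=24 'c': node 20→3 (fail-walked)
i=25 'a': node 3→17

All matches (sorted): [[6,5],[7,0],[13,5],[16,6],[20,0]]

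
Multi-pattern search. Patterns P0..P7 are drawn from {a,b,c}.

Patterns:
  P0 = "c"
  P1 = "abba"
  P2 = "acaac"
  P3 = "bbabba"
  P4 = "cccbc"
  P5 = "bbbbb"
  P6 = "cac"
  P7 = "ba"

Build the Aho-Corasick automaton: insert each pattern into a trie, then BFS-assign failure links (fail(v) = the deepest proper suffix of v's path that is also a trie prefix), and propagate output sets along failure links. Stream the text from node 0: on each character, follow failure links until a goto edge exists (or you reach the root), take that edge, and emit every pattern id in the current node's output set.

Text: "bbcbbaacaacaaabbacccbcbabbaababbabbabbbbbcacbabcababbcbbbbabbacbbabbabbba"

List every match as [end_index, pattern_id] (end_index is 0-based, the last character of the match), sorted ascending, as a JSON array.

Build:
Trie nodes:
  n0 'ε': a→2 b→10 c→1
  n1 'c': a→23 c→16  [P0 ends]
  n2 'a': b→3 c→6
  n3 'ab': b→4
  n4 'abb': a→5
  n5 'abba': ·  [P1 ends]
  n6 'ac': a→7
  n7 'aca': a→8
  n8 'acaa': c→9
  n9 'acaac': ·  [P2 ends]
  n10 'b': a→25 b→11
  n11 'bb': a→12 b→20
  n12 'bba': b→13
  n13 'bbab': b→14
  n14 'bbabb': a→15
  n15 'bbabba': ·  [P3 ends]
  n16 'cc': c→17
  n17 'ccc': b→18
  n18 'cccb': c→19
  n19 'cccbc': ·  [P4 ends]
  n20 'bbb': b→21
  n21 'bbbb': b→22
  n22 'bbbbb': ·  [P5 ends]
  n23 'ca': c→24
  n24 'cac': ·  [P6 ends]
  n25 'ba': ·  [P7 ends]

BFS fail/out derivation:
  n1('c'): parent n0 fail=0; on 'c' 0 → fail=0;  out {0}∪∅={0}
  n2('a'): parent n0 fail=0; on 'a' 0 → fail=0;  out ∅∪∅=∅
  n10('b'): parent n0 fail=0; on 'b' 0 → fail=0;  out ∅∪∅=∅
  n3('ab'): parent n2 fail=0; on 'b' 0 → fail=10;  out ∅∪∅=∅
  n6('ac'): parent n2 fail=0; on 'c' 0 → fail=1;  out ∅∪{0}={0}
  n11('bb'): parent n10 fail=0; on 'b' 0 → fail=10;  out ∅∪∅=∅
  n16('cc'): parent n1 fail=0; on 'c' 0 → fail=1;  out ∅∪{0}={0}
  n23('ca'): parent n1 fail=0; on 'a' 0 → fail=2;  out ∅∪∅=∅
  n25('ba'): parent n10 fail=0; on 'a' 0 → fail=2;  out {7}∪∅={7}
  n4('abb'): parent n3 fail=10; on 'b' 10 → fail=11;  out ∅∪∅=∅
  n7('aca'): parent n6 fail=1; on 'a' 1 → fail=23;  out ∅∪∅=∅
  n12('bba'): parent n11 fail=10; on 'a' 10 → fail=25;  out ∅∪{7}={7}
  n17('ccc'): parent n16 fail=1; on 'c' 1 → fail=16;  out ∅∪{0}={0}
  n20('bbb'): parent n11 fail=10; on 'b' 10 → fail=11;  out ∅∪∅=∅
  n24('cac'): parent n23 fail=2; on 'c' 2 → fail=6;  out {6}∪{0}={0,6}
  n5('abba'): parent n4 fail=11; on 'a' 11 → fail=12;  out {1}∪{7}={1,7}
  n8('acaa'): parent n7 fail=23; on 'a' 23→2→0 → fail=2;  out ∅∪∅=∅
  n13('bbab'): parent n12 fail=25; on 'b' 25→2 → fail=3;  out ∅∪∅=∅
  n18('cccb'): parent n17 fail=16; on 'b' 16→1→0 → fail=10;  out ∅∪∅=∅
  n21('bbbb'): parent n20 fail=11; on 'b' 11 → fail=20;  out ∅∪∅=∅
  n9('acaac'): parent n8 fail=2; on 'c' 2 → fail=6;  out {2}∪{0}={0,2}
  n14('bbabb'): parent n13 fail=3; on 'b' 3 → fail=4;  out ∅∪∅=∅
  n19('cccbc'): parent n18 fail=10; on 'c' 10→0 → fail=1;  out {4}∪{0}={0,4}
  n22('bbbbb'): parent n21 fail=20; on 'b' 20 → fail=21;  out {5}∪∅={5}
  n15('bbabba'): parent n14 fail=4; on 'a' 4 → fail=5;  out {3}∪{1,7}={1,3,7}

Run:
[0] read 'b'  n0⇒n10
[1] read 'b'  n10⇒n11
[2] read 'c'  n11⇒n1 (via fail)  emit P0@[2:2]
[3] read 'b'  n1⇒n10 (via fail)
[4] read 'b'  n10⇒n11
[5] read 'a'  n11⇒n12  emit P7@[4:5]
[6] read 'a'  n12⇒n2 (via fail)
[7] read 'c'  n2⇒n6  emit P0@[7:7]
[8] read 'a'  n6⇒n7
[9] read 'a'  n7⇒n8
[10] read 'c'  n8⇒n9  emit P0@[10:10],P2@[6:10]
[11] read 'a'  n9⇒n7 (via fail)
[12] read 'a'  n7⇒n8
[13] read 'a'  n8⇒n2 (via fail)
[14] read 'b'  n2⇒n3
[15] read 'b'  n3⇒n4
[16] read 'a'  n4⇒n5  emit P1@[13:16],P7@[15:16]
[17] read 'c'  n5⇒n6 (via fail)  emit P0@[17:17]
[18] read 'c'  n6⇒n16 (via fail)  emit P0@[18:18]
[19] read 'c'  n16⇒n17  emit P0@[19:19]
[20] read 'b'  n17⇒n18
[21] read 'c'  n18⇒n19  emit P0@[21:21],P4@[17:21]
[22] read 'b'  n19⇒n10 (via fail)
[23] read 'a'  n10⇒n25  emit P7@[22:23]
[24] read 'b'  n25⇒n3 (via fail)
[25] read 'b'  n3⇒n4
[26] read 'a'  n4⇒n5  emit P1@[23:26],P7@[25:26]
[27] read 'a'  n5⇒n2 (via fail)
[28] read 'b'  n2⇒n3
[29] read 'a'  n3⇒n25 (via fail)  emit P7@[28:29]
[30] read 'b'  n25⇒n3 (via fail)
[31] read 'b'  n3⇒n4
[32] read 'a'  n4⇒n5  emit P1@[29:32],P7@[31:32]
[33] read 'b'  n5⇒n13 (via fail)
[34] read 'b'  n13⇒n14
[35] read 'a'  n14⇒n15  emit P1@[32:35],P3@[30:35],P7@[34:35]
[36] read 'b'  n15⇒n13 (via fail)
[37] read 'b'  n13⇒n14
[38] read 'b'  n14⇒n20 (via fail)
[39] read 'b'  n20⇒n21
[40] read 'b'  n21⇒n22  emit P5@[36:40]
[41] read 'c'  n22⇒n1 (via fail)  emit P0@[41:41]
[42] read 'a'  n1⇒n23
[43] read 'c'  n23⇒n24  emit P0@[43:43],P6@[41:43]
[44] read 'b'  n24⇒n10 (via fail)
[45] read 'a'  n10⇒n25  emit P7@[44:45]
[46] read 'b'  n25⇒n3 (via fail)
[47] read 'c'  n3⇒n1 (via fail)  emit P0@[47:47]
[48] read 'a'  n1⇒n23
[49] read 'b'  n23⇒n3 (via fail)
[50] read 'a'  n3⇒n25 (via fail)  emit P7@[49:50]
[51] read 'b'  n25⇒n3 (via fail)
[52] read 'b'  n3⇒n4
[53] read 'c'  n4⇒n1 (via fail)  emit P0@[53:53]
[54] read 'b'  n1⇒n10 (via fail)
[55] read 'b'  n10⇒n11
[56] read 'b'  n11⇒n20
[57] read 'b'  n20⇒n21
[58] read 'a'  n21⇒n12 (via fail)  emit P7@[57:58]
[59] read 'b'  n12⇒n13
[60] read 'b'  n13⇒n14
[61] read 'a'  n14⇒n15  emit P1@[58:61],P3@[56:61],P7@[60:61]
[62] read 'c'  n15⇒n6 (via fail)  emit P0@[62:62]
[63] read 'b'  n6⇒n10 (via fail)
[64] read 'b'  n10⇒n11
[65] read 'a'  n11⇒n12  emit P7@[64:65]
[66] read 'b'  n12⇒n13
[67] read 'b'  n13⇒n14
[68] read 'a'  n14⇒n15  emit P1@[65:68],P3@[63:68],P7@[67:68]
[69] read 'b'  n15⇒n13 (via fail)
[70] read 'b'  n13⇒n14
[71] read 'b'  n14⇒n20 (via fail)
[72] read 'a'  n20⇒n12 (via fail)  emit P7@[71:72]

Matches: [[2,0],[5,7],[7,0],[10,0],[10,2],[16,1],[16,7],[17,0],[18,0],[19,0],[21,0],[21,4],[23,7],[26,1],[26,7],[29,7],[32,1],[32,7],[35,1],[35,3],[35,7],[40,5],[41,0],[43,0],[43,6],[45,7],[47,0],[50,7],[53,0],[58,7],[61,1],[61,3],[61,7],[62,0],[65,7],[68,1],[68,3],[68,7],[72,7]]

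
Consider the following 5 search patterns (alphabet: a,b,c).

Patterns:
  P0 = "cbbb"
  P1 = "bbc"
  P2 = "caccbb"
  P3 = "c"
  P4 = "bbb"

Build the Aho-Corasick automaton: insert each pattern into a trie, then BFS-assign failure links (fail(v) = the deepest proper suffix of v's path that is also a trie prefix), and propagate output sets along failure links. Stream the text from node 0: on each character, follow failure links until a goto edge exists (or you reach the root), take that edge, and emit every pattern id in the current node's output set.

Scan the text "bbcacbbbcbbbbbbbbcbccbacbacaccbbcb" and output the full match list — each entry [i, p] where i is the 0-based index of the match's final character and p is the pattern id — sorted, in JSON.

Build automaton:
Trie (insert patterns):
  0='ε' goto b→5 c→1
  1='c' goto a→8 b→2  ←P3
  2='cb' goto b→3
  3='cbb' goto b→4
  4='cbbb' goto ·  ←P0
  5='b' goto b→6
  6='bb' goto b→13 c→7
  7='bbc' goto ·  ←P1
  8='ca' goto c→9
  9='cac' goto c→10
  10='cacc' goto b→11
  11='caccb' goto b→12
  12='caccbb' goto ·  ←P2
  13='bbb' goto ·  ←P4

Failure links (BFS by depth):
  fail(1) 'c': from fail(0)=0 chase 'c': 0 ⇒ 0;  out={3}∪out(0)={3}
  fail(5) 'b': from fail(0)=0 chase 'b': 0 ⇒ 0;  out=∅∪out(0)=∅
  fail(2) 'cb': from fail(1)=0 chase 'b': 0 ⇒ 5;  out=∅∪out(5)=∅
  fail(6) 'bb': from fail(5)=0 chase 'b': 0 ⇒ 5;  out=∅∪out(5)=∅
  fail(8) 'ca': from fail(1)=0 chase 'a': 0 ⇒ 0;  out=∅∪out(0)=∅
  fail(3) 'cbb': from fail(2)=5 chase 'b': 5 ⇒ 6;  out=∅∪out(6)=∅
  fail(7) 'bbc': from fail(6)=5 chase 'c': 5→0 ⇒ 1;  out={1}∪out(1)={1,3}
  fail(9) 'cac': from fail(8)=0 chase 'c': 0 ⇒ 1;  out=∅∪out(1)={3}
  fail(13) 'bbb': from fail(6)=5 chase 'b': 5 ⇒ 6;  out={4}∪out(6)={4}
  fail(4) 'cbbb': from fail(3)=6 chase 'b': 6 ⇒ 13;  out={0}∪out(13)={0,4}
  fail(10) 'cacc': from fail(9)=1 chase 'c': 1→0 ⇒ 1;  out=∅∪out(1)={3}
  fail(11) 'caccb': from fail(10)=1 chase 'b': 1 ⇒ 2;  out=∅∪out(2)=∅
  fail(12) 'caccbb': from fail(11)=2 chase 'b': 2 ⇒ 3;  out={2}∪out(3)={2}

Text stream:
i=0 'b': node 0→5
i=1 'b': node 5→6
i=2 'c': node 6→7  ** P1@[0:2],P3@[2:2]
i=3 'a': node 7→8 (via fail)
i=4 'c': node 8→9  ** P3@[4:4]
i=5 'b': node 9→2 (via fail)
i=6 'b': node 2→3
i=7 'b': node 3→4  ** P0@[4:7],P4@[5:7]
i=8 'c': node 4→7 (via fail)  ** P1@[6:8],P3@[8:8]
i=9 'b': node 7→2 (via fail)
i=10 'b': node 2→3
i=11 'b': node 3→4  ** P0@[8:11],P4@[9:11]
i=12 'b': node 4→13 (via fail)  ** P4@[10:12]
i=13 'b': node 13→13 (via fail)  ** P4@[11:13]
i=14 'b': node 13→13 (via fail)  ** P4@[12:14]
i=15 'b': node 13→13 (via fail)  ** P4@[13:15]
i=16 'b': node 13→13 (via fail)  ** P4@[14:16]
i=17 'c': node 13→7 (via fail)  ** P1@[15:17],P3@[17:17]
i=18 'b': node 7→2 (via fail)
i=19 'c': node 2→1 (via fail)  ** P3@[19:19]
i=20 'c': node 1→1 (via fail)  ** P3@[20:20]
i=21 'b': node 1→2
i=22 'a': node 2→0 (via fail)
i=23 'c': node 0→1  ** P3@[23:23]
i=24 'b': node 1→2
i=25 'a': node 2→0 (via fail)
i=26 'c': node 0→1  ** P3@[26:26]
i=27 'a': node 1→8
i=28 'c': node 8→9  ** P3@[28:28]
i=29 'c': node 9→10  ** P3@[29:29]
i=30 'b': node 10→11
i=31 'b': node 11→12  ** P2@[26:31]
i=32 'c': node 12→7 (via fail)  ** P1@[30:32],P3@[32:32]
i=33 'b': node 7→2 (via fail)

Matches: [[2,1],[2,3],[4,3],[7,0],[7,4],[8,1],[8,3],[11,0],[11,4],[12,4],[13,4],[14,4],[15,4],[16,4],[17,1],[17,3],[19,3],[20,3],[23,3],[26,3],[28,3],[29,3],[31,2],[32,1],[32,3]]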